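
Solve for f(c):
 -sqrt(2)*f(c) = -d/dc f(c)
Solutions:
 f(c) = C1*exp(sqrt(2)*c)


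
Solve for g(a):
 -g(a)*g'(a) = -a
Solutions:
 g(a) = -sqrt(C1 + a^2)
 g(a) = sqrt(C1 + a^2)


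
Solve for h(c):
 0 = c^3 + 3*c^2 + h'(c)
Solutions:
 h(c) = C1 - c^4/4 - c^3


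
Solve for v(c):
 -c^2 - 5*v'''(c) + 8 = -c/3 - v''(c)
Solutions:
 v(c) = C1 + C2*c + C3*exp(c/5) + c^4/12 + 29*c^3/18 + 121*c^2/6


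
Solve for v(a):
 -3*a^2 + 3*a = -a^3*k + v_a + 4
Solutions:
 v(a) = C1 + a^4*k/4 - a^3 + 3*a^2/2 - 4*a


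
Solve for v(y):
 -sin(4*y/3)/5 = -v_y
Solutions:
 v(y) = C1 - 3*cos(4*y/3)/20


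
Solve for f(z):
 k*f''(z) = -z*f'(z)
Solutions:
 f(z) = C1 + C2*sqrt(k)*erf(sqrt(2)*z*sqrt(1/k)/2)


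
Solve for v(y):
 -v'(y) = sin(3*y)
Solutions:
 v(y) = C1 + cos(3*y)/3


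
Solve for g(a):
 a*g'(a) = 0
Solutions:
 g(a) = C1


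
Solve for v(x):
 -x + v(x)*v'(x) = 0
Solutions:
 v(x) = -sqrt(C1 + x^2)
 v(x) = sqrt(C1 + x^2)


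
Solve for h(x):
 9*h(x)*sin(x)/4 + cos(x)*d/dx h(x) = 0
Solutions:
 h(x) = C1*cos(x)^(9/4)


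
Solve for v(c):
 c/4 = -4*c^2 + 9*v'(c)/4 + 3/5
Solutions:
 v(c) = C1 + 16*c^3/27 + c^2/18 - 4*c/15


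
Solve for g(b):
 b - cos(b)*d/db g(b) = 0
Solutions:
 g(b) = C1 + Integral(b/cos(b), b)


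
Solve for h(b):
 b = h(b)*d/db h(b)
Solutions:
 h(b) = -sqrt(C1 + b^2)
 h(b) = sqrt(C1 + b^2)


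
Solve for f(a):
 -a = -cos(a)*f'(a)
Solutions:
 f(a) = C1 + Integral(a/cos(a), a)


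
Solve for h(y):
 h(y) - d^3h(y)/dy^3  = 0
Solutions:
 h(y) = C3*exp(y) + (C1*sin(sqrt(3)*y/2) + C2*cos(sqrt(3)*y/2))*exp(-y/2)


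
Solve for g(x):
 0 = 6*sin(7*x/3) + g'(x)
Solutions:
 g(x) = C1 + 18*cos(7*x/3)/7


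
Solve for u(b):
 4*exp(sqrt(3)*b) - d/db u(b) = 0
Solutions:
 u(b) = C1 + 4*sqrt(3)*exp(sqrt(3)*b)/3


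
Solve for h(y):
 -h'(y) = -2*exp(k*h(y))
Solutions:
 h(y) = Piecewise((log(-1/(C1*k + 2*k*y))/k, Ne(k, 0)), (nan, True))
 h(y) = Piecewise((C1 + 2*y, Eq(k, 0)), (nan, True))


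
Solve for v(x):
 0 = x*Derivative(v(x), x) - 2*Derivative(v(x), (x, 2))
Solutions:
 v(x) = C1 + C2*erfi(x/2)


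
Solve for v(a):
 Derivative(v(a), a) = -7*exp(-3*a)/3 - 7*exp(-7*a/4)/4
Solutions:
 v(a) = C1 + 7*exp(-3*a)/9 + exp(-7*a/4)


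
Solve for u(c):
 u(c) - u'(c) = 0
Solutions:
 u(c) = C1*exp(c)


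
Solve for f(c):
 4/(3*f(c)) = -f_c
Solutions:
 f(c) = -sqrt(C1 - 24*c)/3
 f(c) = sqrt(C1 - 24*c)/3


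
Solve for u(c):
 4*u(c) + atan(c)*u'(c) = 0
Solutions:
 u(c) = C1*exp(-4*Integral(1/atan(c), c))


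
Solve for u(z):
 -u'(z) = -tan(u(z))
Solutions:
 u(z) = pi - asin(C1*exp(z))
 u(z) = asin(C1*exp(z))


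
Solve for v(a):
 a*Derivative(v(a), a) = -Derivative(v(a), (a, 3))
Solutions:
 v(a) = C1 + Integral(C2*airyai(-a) + C3*airybi(-a), a)


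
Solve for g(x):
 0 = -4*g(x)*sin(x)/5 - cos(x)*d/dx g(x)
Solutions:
 g(x) = C1*cos(x)^(4/5)


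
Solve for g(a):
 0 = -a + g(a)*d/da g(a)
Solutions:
 g(a) = -sqrt(C1 + a^2)
 g(a) = sqrt(C1 + a^2)


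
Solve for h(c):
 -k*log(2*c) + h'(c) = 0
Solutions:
 h(c) = C1 + c*k*log(c) - c*k + c*k*log(2)


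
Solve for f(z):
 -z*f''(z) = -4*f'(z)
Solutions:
 f(z) = C1 + C2*z^5


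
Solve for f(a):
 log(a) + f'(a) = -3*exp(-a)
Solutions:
 f(a) = C1 - a*log(a) + a + 3*exp(-a)


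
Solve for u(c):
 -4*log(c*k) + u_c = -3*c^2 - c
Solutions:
 u(c) = C1 - c^3 - c^2/2 + 4*c*log(c*k) - 4*c


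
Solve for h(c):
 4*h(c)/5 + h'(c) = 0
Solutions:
 h(c) = C1*exp(-4*c/5)


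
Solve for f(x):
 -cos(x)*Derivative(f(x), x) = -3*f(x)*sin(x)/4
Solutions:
 f(x) = C1/cos(x)^(3/4)


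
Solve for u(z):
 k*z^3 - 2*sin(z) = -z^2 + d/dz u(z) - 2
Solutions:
 u(z) = C1 + k*z^4/4 + z^3/3 + 2*z + 2*cos(z)


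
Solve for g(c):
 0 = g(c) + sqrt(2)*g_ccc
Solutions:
 g(c) = C3*exp(-2^(5/6)*c/2) + (C1*sin(2^(5/6)*sqrt(3)*c/4) + C2*cos(2^(5/6)*sqrt(3)*c/4))*exp(2^(5/6)*c/4)


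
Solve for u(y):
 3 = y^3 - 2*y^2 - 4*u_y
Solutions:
 u(y) = C1 + y^4/16 - y^3/6 - 3*y/4


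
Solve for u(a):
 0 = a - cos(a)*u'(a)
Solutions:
 u(a) = C1 + Integral(a/cos(a), a)


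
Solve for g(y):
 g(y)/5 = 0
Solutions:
 g(y) = 0


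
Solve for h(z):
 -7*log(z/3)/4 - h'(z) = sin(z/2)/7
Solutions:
 h(z) = C1 - 7*z*log(z)/4 + 7*z/4 + 7*z*log(3)/4 + 2*cos(z/2)/7


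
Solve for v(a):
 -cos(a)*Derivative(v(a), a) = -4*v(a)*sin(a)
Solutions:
 v(a) = C1/cos(a)^4


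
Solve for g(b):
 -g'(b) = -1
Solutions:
 g(b) = C1 + b


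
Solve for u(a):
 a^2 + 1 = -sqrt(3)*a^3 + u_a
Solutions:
 u(a) = C1 + sqrt(3)*a^4/4 + a^3/3 + a


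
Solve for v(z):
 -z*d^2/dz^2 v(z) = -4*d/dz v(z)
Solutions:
 v(z) = C1 + C2*z^5


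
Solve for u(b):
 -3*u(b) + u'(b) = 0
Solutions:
 u(b) = C1*exp(3*b)


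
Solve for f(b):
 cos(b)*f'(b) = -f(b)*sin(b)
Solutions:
 f(b) = C1*cos(b)


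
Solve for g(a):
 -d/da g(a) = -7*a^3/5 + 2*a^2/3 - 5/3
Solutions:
 g(a) = C1 + 7*a^4/20 - 2*a^3/9 + 5*a/3


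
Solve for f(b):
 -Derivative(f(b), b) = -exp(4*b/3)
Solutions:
 f(b) = C1 + 3*exp(4*b/3)/4


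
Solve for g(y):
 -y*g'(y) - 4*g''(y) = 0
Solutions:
 g(y) = C1 + C2*erf(sqrt(2)*y/4)


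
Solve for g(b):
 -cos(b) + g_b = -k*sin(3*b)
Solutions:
 g(b) = C1 + k*cos(3*b)/3 + sin(b)


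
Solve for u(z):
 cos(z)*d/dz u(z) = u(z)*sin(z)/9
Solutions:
 u(z) = C1/cos(z)^(1/9)


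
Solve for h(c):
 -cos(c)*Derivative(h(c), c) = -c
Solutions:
 h(c) = C1 + Integral(c/cos(c), c)


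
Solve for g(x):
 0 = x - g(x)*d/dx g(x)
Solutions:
 g(x) = -sqrt(C1 + x^2)
 g(x) = sqrt(C1 + x^2)


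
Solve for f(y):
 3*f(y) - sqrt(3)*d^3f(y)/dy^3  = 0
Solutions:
 f(y) = C3*exp(3^(1/6)*y) + (C1*sin(3^(2/3)*y/2) + C2*cos(3^(2/3)*y/2))*exp(-3^(1/6)*y/2)


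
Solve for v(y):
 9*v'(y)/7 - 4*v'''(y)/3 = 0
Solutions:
 v(y) = C1 + C2*exp(-3*sqrt(21)*y/14) + C3*exp(3*sqrt(21)*y/14)


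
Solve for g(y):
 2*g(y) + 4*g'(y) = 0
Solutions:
 g(y) = C1*exp(-y/2)


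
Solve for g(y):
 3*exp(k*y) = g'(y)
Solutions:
 g(y) = C1 + 3*exp(k*y)/k


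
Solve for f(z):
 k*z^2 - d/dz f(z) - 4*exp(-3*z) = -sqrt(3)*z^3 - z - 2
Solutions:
 f(z) = C1 + k*z^3/3 + sqrt(3)*z^4/4 + z^2/2 + 2*z + 4*exp(-3*z)/3


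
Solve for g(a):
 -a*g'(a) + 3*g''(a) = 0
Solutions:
 g(a) = C1 + C2*erfi(sqrt(6)*a/6)


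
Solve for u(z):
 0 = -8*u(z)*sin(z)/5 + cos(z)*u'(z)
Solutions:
 u(z) = C1/cos(z)^(8/5)


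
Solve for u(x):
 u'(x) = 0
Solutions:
 u(x) = C1


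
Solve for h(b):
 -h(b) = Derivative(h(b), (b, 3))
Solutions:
 h(b) = C3*exp(-b) + (C1*sin(sqrt(3)*b/2) + C2*cos(sqrt(3)*b/2))*exp(b/2)


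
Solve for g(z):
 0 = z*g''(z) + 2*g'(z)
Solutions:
 g(z) = C1 + C2/z


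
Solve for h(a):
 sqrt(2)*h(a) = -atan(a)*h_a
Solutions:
 h(a) = C1*exp(-sqrt(2)*Integral(1/atan(a), a))


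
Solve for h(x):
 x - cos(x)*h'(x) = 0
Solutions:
 h(x) = C1 + Integral(x/cos(x), x)


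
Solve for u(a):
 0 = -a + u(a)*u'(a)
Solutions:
 u(a) = -sqrt(C1 + a^2)
 u(a) = sqrt(C1 + a^2)


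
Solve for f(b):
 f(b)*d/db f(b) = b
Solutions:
 f(b) = -sqrt(C1 + b^2)
 f(b) = sqrt(C1 + b^2)


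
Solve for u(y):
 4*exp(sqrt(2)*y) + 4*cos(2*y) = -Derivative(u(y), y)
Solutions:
 u(y) = C1 - 2*sqrt(2)*exp(sqrt(2)*y) - 2*sin(2*y)


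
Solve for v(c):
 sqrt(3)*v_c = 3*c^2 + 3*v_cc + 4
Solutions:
 v(c) = C1 + C2*exp(sqrt(3)*c/3) + sqrt(3)*c^3/3 + 3*c^2 + 22*sqrt(3)*c/3


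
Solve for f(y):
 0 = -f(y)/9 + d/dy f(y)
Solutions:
 f(y) = C1*exp(y/9)


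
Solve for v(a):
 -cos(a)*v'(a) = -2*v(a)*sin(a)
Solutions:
 v(a) = C1/cos(a)^2


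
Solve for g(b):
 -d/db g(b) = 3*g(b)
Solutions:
 g(b) = C1*exp(-3*b)


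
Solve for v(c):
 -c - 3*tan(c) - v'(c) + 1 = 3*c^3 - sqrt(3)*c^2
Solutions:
 v(c) = C1 - 3*c^4/4 + sqrt(3)*c^3/3 - c^2/2 + c + 3*log(cos(c))


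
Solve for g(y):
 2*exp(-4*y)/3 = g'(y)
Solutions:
 g(y) = C1 - exp(-4*y)/6


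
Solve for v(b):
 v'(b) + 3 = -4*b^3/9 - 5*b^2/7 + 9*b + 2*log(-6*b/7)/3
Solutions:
 v(b) = C1 - b^4/9 - 5*b^3/21 + 9*b^2/2 + 2*b*log(-b)/3 + b*(-11 - 2*log(7) + 2*log(6))/3


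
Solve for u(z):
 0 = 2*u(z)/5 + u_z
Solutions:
 u(z) = C1*exp(-2*z/5)


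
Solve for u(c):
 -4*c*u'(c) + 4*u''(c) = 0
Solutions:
 u(c) = C1 + C2*erfi(sqrt(2)*c/2)


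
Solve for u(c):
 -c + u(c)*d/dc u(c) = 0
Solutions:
 u(c) = -sqrt(C1 + c^2)
 u(c) = sqrt(C1 + c^2)


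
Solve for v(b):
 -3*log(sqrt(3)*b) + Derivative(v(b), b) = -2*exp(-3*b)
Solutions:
 v(b) = C1 + 3*b*log(b) + b*(-3 + 3*log(3)/2) + 2*exp(-3*b)/3


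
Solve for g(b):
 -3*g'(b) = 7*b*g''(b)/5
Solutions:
 g(b) = C1 + C2/b^(8/7)


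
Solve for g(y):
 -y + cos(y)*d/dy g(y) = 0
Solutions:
 g(y) = C1 + Integral(y/cos(y), y)


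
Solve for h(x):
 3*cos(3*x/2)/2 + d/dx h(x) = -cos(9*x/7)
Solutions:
 h(x) = C1 - 7*sin(9*x/7)/9 - sin(3*x/2)


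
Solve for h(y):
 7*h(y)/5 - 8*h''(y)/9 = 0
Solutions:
 h(y) = C1*exp(-3*sqrt(70)*y/20) + C2*exp(3*sqrt(70)*y/20)


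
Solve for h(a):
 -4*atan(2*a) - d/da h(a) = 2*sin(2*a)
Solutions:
 h(a) = C1 - 4*a*atan(2*a) + log(4*a^2 + 1) + cos(2*a)


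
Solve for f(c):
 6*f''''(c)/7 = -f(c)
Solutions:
 f(c) = (C1*sin(14^(1/4)*3^(3/4)*c/6) + C2*cos(14^(1/4)*3^(3/4)*c/6))*exp(-14^(1/4)*3^(3/4)*c/6) + (C3*sin(14^(1/4)*3^(3/4)*c/6) + C4*cos(14^(1/4)*3^(3/4)*c/6))*exp(14^(1/4)*3^(3/4)*c/6)


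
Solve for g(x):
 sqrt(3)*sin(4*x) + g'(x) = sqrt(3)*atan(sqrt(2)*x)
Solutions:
 g(x) = C1 + sqrt(3)*(x*atan(sqrt(2)*x) - sqrt(2)*log(2*x^2 + 1)/4) + sqrt(3)*cos(4*x)/4


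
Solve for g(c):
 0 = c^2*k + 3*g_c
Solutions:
 g(c) = C1 - c^3*k/9


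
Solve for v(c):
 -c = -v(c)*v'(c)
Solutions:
 v(c) = -sqrt(C1 + c^2)
 v(c) = sqrt(C1 + c^2)


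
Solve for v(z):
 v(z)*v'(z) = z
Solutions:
 v(z) = -sqrt(C1 + z^2)
 v(z) = sqrt(C1 + z^2)


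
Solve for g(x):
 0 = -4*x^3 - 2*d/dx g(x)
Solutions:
 g(x) = C1 - x^4/2


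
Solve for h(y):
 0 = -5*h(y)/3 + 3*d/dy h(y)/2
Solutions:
 h(y) = C1*exp(10*y/9)


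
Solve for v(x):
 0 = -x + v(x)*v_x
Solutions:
 v(x) = -sqrt(C1 + x^2)
 v(x) = sqrt(C1 + x^2)


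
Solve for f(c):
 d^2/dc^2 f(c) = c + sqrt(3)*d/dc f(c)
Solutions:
 f(c) = C1 + C2*exp(sqrt(3)*c) - sqrt(3)*c^2/6 - c/3


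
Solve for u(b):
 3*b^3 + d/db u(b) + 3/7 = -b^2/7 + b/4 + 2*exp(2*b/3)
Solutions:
 u(b) = C1 - 3*b^4/4 - b^3/21 + b^2/8 - 3*b/7 + 3*exp(2*b/3)


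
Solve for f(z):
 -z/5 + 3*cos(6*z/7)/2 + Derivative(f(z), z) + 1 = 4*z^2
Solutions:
 f(z) = C1 + 4*z^3/3 + z^2/10 - z - 7*sin(6*z/7)/4


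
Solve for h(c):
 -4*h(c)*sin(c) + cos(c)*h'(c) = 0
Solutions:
 h(c) = C1/cos(c)^4


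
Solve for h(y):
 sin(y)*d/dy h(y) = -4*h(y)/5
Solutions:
 h(y) = C1*(cos(y) + 1)^(2/5)/(cos(y) - 1)^(2/5)


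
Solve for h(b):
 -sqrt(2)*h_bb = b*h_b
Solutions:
 h(b) = C1 + C2*erf(2^(1/4)*b/2)


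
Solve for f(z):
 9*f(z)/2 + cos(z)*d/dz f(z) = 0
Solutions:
 f(z) = C1*(sin(z) - 1)^(1/4)*(sin(z)^2 - 2*sin(z) + 1)/((sin(z) + 1)^(1/4)*(sin(z)^2 + 2*sin(z) + 1))


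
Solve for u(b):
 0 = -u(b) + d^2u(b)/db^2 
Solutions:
 u(b) = C1*exp(-b) + C2*exp(b)


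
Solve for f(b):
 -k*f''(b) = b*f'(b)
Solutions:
 f(b) = C1 + C2*sqrt(k)*erf(sqrt(2)*b*sqrt(1/k)/2)


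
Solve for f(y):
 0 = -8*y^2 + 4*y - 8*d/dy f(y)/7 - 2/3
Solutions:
 f(y) = C1 - 7*y^3/3 + 7*y^2/4 - 7*y/12


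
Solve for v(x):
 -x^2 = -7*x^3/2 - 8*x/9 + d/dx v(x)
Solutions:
 v(x) = C1 + 7*x^4/8 - x^3/3 + 4*x^2/9


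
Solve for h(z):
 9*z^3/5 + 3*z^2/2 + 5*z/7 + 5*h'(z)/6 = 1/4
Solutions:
 h(z) = C1 - 27*z^4/50 - 3*z^3/5 - 3*z^2/7 + 3*z/10


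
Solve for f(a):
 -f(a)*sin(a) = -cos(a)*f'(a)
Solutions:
 f(a) = C1/cos(a)


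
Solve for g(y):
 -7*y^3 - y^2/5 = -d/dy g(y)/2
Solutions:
 g(y) = C1 + 7*y^4/2 + 2*y^3/15


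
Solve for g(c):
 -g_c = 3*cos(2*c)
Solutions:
 g(c) = C1 - 3*sin(2*c)/2


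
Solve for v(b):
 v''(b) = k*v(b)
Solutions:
 v(b) = C1*exp(-b*sqrt(k)) + C2*exp(b*sqrt(k))


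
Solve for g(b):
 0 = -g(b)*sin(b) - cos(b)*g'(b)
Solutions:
 g(b) = C1*cos(b)


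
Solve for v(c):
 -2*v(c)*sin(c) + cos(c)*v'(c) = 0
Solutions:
 v(c) = C1/cos(c)^2


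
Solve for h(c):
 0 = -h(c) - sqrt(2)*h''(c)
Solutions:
 h(c) = C1*sin(2^(3/4)*c/2) + C2*cos(2^(3/4)*c/2)


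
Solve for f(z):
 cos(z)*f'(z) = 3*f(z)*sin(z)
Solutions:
 f(z) = C1/cos(z)^3


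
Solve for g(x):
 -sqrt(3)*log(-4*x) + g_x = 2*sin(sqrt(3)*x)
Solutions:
 g(x) = C1 + sqrt(3)*x*(log(-x) - 1) + 2*sqrt(3)*x*log(2) - 2*sqrt(3)*cos(sqrt(3)*x)/3


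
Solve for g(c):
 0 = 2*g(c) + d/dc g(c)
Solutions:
 g(c) = C1*exp(-2*c)


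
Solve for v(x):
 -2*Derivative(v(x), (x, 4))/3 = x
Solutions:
 v(x) = C1 + C2*x + C3*x^2 + C4*x^3 - x^5/80


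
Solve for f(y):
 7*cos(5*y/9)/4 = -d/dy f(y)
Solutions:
 f(y) = C1 - 63*sin(5*y/9)/20


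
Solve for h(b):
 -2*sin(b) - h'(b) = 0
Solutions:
 h(b) = C1 + 2*cos(b)


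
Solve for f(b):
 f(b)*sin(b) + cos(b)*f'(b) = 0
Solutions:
 f(b) = C1*cos(b)


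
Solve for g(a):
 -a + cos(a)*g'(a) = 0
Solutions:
 g(a) = C1 + Integral(a/cos(a), a)


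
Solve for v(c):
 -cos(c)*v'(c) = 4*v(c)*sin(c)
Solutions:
 v(c) = C1*cos(c)^4


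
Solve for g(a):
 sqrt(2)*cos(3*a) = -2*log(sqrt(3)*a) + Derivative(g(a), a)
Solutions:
 g(a) = C1 + 2*a*log(a) - 2*a + a*log(3) + sqrt(2)*sin(3*a)/3


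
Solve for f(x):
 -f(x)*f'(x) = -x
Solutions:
 f(x) = -sqrt(C1 + x^2)
 f(x) = sqrt(C1 + x^2)


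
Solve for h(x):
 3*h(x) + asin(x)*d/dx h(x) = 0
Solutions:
 h(x) = C1*exp(-3*Integral(1/asin(x), x))


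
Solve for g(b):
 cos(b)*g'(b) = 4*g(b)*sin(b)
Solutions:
 g(b) = C1/cos(b)^4


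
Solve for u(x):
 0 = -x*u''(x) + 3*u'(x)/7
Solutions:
 u(x) = C1 + C2*x^(10/7)


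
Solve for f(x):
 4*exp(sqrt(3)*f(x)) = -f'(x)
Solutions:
 f(x) = sqrt(3)*(2*log(1/(C1 + 4*x)) - log(3))/6


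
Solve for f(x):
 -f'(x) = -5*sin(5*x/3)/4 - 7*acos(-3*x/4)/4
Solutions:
 f(x) = C1 + 7*x*acos(-3*x/4)/4 + 7*sqrt(16 - 9*x^2)/12 - 3*cos(5*x/3)/4


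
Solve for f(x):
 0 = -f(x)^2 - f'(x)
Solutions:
 f(x) = 1/(C1 + x)


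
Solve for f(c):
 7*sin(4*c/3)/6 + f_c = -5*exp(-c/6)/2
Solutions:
 f(c) = C1 + 7*cos(4*c/3)/8 + 15*exp(-c/6)


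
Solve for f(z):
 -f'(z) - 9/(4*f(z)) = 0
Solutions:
 f(z) = -sqrt(C1 - 18*z)/2
 f(z) = sqrt(C1 - 18*z)/2


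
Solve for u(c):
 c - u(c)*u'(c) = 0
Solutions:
 u(c) = -sqrt(C1 + c^2)
 u(c) = sqrt(C1 + c^2)


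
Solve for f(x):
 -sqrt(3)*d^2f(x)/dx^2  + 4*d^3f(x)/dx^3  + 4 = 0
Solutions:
 f(x) = C1 + C2*x + C3*exp(sqrt(3)*x/4) + 2*sqrt(3)*x^2/3


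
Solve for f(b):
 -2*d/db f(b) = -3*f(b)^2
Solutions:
 f(b) = -2/(C1 + 3*b)


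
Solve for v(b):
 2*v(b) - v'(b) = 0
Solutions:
 v(b) = C1*exp(2*b)


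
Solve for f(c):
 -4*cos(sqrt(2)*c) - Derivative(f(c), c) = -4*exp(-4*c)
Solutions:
 f(c) = C1 - 2*sqrt(2)*sin(sqrt(2)*c) - exp(-4*c)


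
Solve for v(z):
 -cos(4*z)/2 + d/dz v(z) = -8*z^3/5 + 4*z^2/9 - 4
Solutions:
 v(z) = C1 - 2*z^4/5 + 4*z^3/27 - 4*z + sin(4*z)/8


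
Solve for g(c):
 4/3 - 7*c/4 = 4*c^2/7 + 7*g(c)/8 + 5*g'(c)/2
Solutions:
 g(c) = C1*exp(-7*c/20) - 32*c^2/49 + 594*c/343 - 24664/7203


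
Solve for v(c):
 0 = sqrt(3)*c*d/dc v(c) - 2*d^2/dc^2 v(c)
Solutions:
 v(c) = C1 + C2*erfi(3^(1/4)*c/2)


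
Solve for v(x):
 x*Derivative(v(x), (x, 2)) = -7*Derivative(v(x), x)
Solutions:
 v(x) = C1 + C2/x^6


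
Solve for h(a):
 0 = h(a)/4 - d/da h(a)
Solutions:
 h(a) = C1*exp(a/4)


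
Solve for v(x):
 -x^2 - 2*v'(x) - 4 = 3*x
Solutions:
 v(x) = C1 - x^3/6 - 3*x^2/4 - 2*x


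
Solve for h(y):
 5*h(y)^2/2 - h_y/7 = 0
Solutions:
 h(y) = -2/(C1 + 35*y)


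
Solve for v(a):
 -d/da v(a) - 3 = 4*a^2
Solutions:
 v(a) = C1 - 4*a^3/3 - 3*a


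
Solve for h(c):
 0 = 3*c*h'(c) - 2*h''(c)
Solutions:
 h(c) = C1 + C2*erfi(sqrt(3)*c/2)


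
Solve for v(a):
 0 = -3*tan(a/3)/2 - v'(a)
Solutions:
 v(a) = C1 + 9*log(cos(a/3))/2


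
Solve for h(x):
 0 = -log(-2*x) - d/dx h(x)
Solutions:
 h(x) = C1 - x*log(-x) + x*(1 - log(2))


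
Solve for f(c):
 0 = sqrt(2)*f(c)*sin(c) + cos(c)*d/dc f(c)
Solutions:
 f(c) = C1*cos(c)^(sqrt(2))


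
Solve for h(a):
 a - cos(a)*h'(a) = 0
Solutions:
 h(a) = C1 + Integral(a/cos(a), a)


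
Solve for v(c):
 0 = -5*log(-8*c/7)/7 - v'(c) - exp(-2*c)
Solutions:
 v(c) = C1 - 5*c*log(-c)/7 + 5*c*(-3*log(2) + 1 + log(7))/7 + exp(-2*c)/2


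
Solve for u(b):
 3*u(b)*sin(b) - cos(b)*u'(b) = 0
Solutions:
 u(b) = C1/cos(b)^3


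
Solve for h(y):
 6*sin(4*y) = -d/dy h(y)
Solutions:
 h(y) = C1 + 3*cos(4*y)/2


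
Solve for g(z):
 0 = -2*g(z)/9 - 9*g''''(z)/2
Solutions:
 g(z) = (C1*sin(z/3) + C2*cos(z/3))*exp(-z/3) + (C3*sin(z/3) + C4*cos(z/3))*exp(z/3)


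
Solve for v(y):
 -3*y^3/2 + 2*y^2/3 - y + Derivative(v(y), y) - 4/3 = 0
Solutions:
 v(y) = C1 + 3*y^4/8 - 2*y^3/9 + y^2/2 + 4*y/3


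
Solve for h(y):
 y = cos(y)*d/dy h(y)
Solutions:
 h(y) = C1 + Integral(y/cos(y), y)


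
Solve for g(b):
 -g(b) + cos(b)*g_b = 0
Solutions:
 g(b) = C1*sqrt(sin(b) + 1)/sqrt(sin(b) - 1)


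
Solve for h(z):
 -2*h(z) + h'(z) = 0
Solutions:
 h(z) = C1*exp(2*z)


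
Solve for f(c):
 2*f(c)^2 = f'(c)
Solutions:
 f(c) = -1/(C1 + 2*c)


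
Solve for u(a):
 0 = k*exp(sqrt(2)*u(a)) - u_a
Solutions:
 u(a) = sqrt(2)*(2*log(-1/(C1 + a*k)) - log(2))/4


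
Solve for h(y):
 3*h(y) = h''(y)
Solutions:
 h(y) = C1*exp(-sqrt(3)*y) + C2*exp(sqrt(3)*y)


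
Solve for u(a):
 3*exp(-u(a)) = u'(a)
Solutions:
 u(a) = log(C1 + 3*a)


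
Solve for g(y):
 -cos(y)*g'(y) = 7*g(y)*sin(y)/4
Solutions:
 g(y) = C1*cos(y)^(7/4)


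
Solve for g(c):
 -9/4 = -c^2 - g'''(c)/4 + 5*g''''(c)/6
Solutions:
 g(c) = C1 + C2*c + C3*c^2 + C4*exp(3*c/10) - c^5/15 - 10*c^4/9 - 719*c^3/54


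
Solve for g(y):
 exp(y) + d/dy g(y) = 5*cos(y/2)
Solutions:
 g(y) = C1 - exp(y) + 10*sin(y/2)


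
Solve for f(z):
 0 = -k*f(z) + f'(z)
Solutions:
 f(z) = C1*exp(k*z)


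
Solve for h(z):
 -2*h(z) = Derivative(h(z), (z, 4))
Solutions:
 h(z) = (C1*sin(2^(3/4)*z/2) + C2*cos(2^(3/4)*z/2))*exp(-2^(3/4)*z/2) + (C3*sin(2^(3/4)*z/2) + C4*cos(2^(3/4)*z/2))*exp(2^(3/4)*z/2)


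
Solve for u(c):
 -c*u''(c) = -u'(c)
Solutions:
 u(c) = C1 + C2*c^2


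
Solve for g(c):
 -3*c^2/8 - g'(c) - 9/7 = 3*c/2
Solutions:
 g(c) = C1 - c^3/8 - 3*c^2/4 - 9*c/7


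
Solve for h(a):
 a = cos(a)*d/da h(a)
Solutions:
 h(a) = C1 + Integral(a/cos(a), a)


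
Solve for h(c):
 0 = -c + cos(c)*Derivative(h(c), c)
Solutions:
 h(c) = C1 + Integral(c/cos(c), c)


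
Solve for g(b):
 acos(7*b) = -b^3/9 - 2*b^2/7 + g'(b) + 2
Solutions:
 g(b) = C1 + b^4/36 + 2*b^3/21 + b*acos(7*b) - 2*b - sqrt(1 - 49*b^2)/7


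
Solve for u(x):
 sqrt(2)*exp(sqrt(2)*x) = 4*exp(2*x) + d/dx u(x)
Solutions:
 u(x) = C1 - 2*exp(2*x) + exp(sqrt(2)*x)


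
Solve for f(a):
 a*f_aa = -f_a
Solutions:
 f(a) = C1 + C2*log(a)


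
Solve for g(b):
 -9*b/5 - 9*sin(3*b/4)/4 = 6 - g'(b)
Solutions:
 g(b) = C1 + 9*b^2/10 + 6*b - 3*cos(3*b/4)


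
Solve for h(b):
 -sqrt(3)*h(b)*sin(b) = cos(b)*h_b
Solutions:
 h(b) = C1*cos(b)^(sqrt(3))


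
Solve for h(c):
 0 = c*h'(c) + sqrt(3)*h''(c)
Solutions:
 h(c) = C1 + C2*erf(sqrt(2)*3^(3/4)*c/6)


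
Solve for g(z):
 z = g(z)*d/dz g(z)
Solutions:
 g(z) = -sqrt(C1 + z^2)
 g(z) = sqrt(C1 + z^2)


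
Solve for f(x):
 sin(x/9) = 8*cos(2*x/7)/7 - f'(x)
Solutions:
 f(x) = C1 + 4*sin(2*x/7) + 9*cos(x/9)


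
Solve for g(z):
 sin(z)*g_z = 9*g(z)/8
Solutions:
 g(z) = C1*(cos(z) - 1)^(9/16)/(cos(z) + 1)^(9/16)


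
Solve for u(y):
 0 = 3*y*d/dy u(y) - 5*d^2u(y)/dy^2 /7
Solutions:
 u(y) = C1 + C2*erfi(sqrt(210)*y/10)


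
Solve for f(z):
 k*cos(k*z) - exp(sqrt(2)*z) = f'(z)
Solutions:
 f(z) = C1 - sqrt(2)*exp(sqrt(2)*z)/2 + sin(k*z)


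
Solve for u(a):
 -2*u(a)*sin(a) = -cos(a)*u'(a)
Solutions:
 u(a) = C1/cos(a)^2


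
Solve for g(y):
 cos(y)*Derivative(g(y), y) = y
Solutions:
 g(y) = C1 + Integral(y/cos(y), y)


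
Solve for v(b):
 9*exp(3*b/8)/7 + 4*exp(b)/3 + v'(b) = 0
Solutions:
 v(b) = C1 - 24*exp(3*b/8)/7 - 4*exp(b)/3


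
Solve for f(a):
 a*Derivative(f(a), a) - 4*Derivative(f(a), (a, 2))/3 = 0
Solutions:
 f(a) = C1 + C2*erfi(sqrt(6)*a/4)


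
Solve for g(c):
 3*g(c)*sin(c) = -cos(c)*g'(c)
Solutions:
 g(c) = C1*cos(c)^3


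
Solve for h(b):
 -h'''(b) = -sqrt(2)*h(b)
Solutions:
 h(b) = C3*exp(2^(1/6)*b) + (C1*sin(2^(1/6)*sqrt(3)*b/2) + C2*cos(2^(1/6)*sqrt(3)*b/2))*exp(-2^(1/6)*b/2)


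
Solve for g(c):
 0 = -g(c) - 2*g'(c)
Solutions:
 g(c) = C1*exp(-c/2)


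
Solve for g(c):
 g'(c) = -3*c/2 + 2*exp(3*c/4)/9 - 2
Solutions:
 g(c) = C1 - 3*c^2/4 - 2*c + 8*exp(3*c/4)/27


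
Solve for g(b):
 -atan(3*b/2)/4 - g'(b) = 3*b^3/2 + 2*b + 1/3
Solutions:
 g(b) = C1 - 3*b^4/8 - b^2 - b*atan(3*b/2)/4 - b/3 + log(9*b^2 + 4)/12


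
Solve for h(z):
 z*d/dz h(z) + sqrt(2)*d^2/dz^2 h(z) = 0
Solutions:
 h(z) = C1 + C2*erf(2^(1/4)*z/2)


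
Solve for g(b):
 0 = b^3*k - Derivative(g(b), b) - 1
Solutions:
 g(b) = C1 + b^4*k/4 - b


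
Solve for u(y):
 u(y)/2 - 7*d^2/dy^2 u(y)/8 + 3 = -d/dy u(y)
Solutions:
 u(y) = C1*exp(2*y*(2 - sqrt(11))/7) + C2*exp(2*y*(2 + sqrt(11))/7) - 6


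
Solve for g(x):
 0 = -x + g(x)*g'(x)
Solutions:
 g(x) = -sqrt(C1 + x^2)
 g(x) = sqrt(C1 + x^2)


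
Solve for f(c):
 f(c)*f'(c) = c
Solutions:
 f(c) = -sqrt(C1 + c^2)
 f(c) = sqrt(C1 + c^2)


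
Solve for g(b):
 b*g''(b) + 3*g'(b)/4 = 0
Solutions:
 g(b) = C1 + C2*b^(1/4)


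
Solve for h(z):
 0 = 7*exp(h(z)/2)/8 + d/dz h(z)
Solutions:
 h(z) = 2*log(1/(C1 + 7*z)) + 8*log(2)


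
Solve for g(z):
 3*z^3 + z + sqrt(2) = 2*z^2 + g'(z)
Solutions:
 g(z) = C1 + 3*z^4/4 - 2*z^3/3 + z^2/2 + sqrt(2)*z


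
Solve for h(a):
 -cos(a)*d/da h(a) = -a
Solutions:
 h(a) = C1 + Integral(a/cos(a), a)


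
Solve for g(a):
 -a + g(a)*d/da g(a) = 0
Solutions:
 g(a) = -sqrt(C1 + a^2)
 g(a) = sqrt(C1 + a^2)


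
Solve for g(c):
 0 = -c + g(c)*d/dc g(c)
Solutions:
 g(c) = -sqrt(C1 + c^2)
 g(c) = sqrt(C1 + c^2)


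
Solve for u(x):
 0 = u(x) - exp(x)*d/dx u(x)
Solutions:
 u(x) = C1*exp(-exp(-x))


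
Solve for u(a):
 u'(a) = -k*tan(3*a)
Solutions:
 u(a) = C1 + k*log(cos(3*a))/3


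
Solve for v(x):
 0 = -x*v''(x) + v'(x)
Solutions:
 v(x) = C1 + C2*x^2


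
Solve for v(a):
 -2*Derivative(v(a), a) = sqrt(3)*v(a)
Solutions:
 v(a) = C1*exp(-sqrt(3)*a/2)


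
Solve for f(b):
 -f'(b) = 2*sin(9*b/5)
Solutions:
 f(b) = C1 + 10*cos(9*b/5)/9


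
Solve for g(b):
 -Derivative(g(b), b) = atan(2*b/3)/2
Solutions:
 g(b) = C1 - b*atan(2*b/3)/2 + 3*log(4*b^2 + 9)/8


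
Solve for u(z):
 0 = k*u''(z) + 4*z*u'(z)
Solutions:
 u(z) = C1 + C2*sqrt(k)*erf(sqrt(2)*z*sqrt(1/k))


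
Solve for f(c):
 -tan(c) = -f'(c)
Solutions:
 f(c) = C1 - log(cos(c))


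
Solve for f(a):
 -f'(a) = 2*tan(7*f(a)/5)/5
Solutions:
 f(a) = -5*asin(C1*exp(-14*a/25))/7 + 5*pi/7
 f(a) = 5*asin(C1*exp(-14*a/25))/7


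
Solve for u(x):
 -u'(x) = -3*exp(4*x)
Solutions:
 u(x) = C1 + 3*exp(4*x)/4


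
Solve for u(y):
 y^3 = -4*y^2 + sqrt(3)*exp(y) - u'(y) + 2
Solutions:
 u(y) = C1 - y^4/4 - 4*y^3/3 + 2*y + sqrt(3)*exp(y)


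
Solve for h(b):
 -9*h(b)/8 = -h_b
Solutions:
 h(b) = C1*exp(9*b/8)


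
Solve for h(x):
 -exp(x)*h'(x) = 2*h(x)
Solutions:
 h(x) = C1*exp(2*exp(-x))


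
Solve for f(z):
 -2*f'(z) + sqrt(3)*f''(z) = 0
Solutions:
 f(z) = C1 + C2*exp(2*sqrt(3)*z/3)


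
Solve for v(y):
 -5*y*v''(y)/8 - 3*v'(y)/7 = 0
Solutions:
 v(y) = C1 + C2*y^(11/35)


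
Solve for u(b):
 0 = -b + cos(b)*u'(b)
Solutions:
 u(b) = C1 + Integral(b/cos(b), b)


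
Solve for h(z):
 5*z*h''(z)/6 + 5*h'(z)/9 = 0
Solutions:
 h(z) = C1 + C2*z^(1/3)


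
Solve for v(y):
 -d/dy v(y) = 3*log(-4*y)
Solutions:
 v(y) = C1 - 3*y*log(-y) + 3*y*(1 - 2*log(2))


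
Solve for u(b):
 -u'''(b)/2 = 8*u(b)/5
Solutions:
 u(b) = C3*exp(-2*2^(1/3)*5^(2/3)*b/5) + (C1*sin(2^(1/3)*sqrt(3)*5^(2/3)*b/5) + C2*cos(2^(1/3)*sqrt(3)*5^(2/3)*b/5))*exp(2^(1/3)*5^(2/3)*b/5)


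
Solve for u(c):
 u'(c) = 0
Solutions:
 u(c) = C1


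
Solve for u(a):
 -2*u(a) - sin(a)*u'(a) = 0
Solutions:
 u(a) = C1*(cos(a) + 1)/(cos(a) - 1)


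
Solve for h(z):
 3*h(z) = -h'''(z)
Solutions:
 h(z) = C3*exp(-3^(1/3)*z) + (C1*sin(3^(5/6)*z/2) + C2*cos(3^(5/6)*z/2))*exp(3^(1/3)*z/2)


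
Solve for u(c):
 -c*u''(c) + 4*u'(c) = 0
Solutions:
 u(c) = C1 + C2*c^5


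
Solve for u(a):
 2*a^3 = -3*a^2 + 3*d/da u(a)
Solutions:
 u(a) = C1 + a^4/6 + a^3/3


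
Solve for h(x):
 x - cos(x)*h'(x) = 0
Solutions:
 h(x) = C1 + Integral(x/cos(x), x)


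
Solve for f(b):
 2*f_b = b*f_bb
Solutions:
 f(b) = C1 + C2*b^3


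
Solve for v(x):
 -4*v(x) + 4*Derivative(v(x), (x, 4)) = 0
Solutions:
 v(x) = C1*exp(-x) + C2*exp(x) + C3*sin(x) + C4*cos(x)


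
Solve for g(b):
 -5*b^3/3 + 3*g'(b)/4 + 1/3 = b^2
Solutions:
 g(b) = C1 + 5*b^4/9 + 4*b^3/9 - 4*b/9


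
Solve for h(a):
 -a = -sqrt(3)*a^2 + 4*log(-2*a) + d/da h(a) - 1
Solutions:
 h(a) = C1 + sqrt(3)*a^3/3 - a^2/2 - 4*a*log(-a) + a*(5 - 4*log(2))


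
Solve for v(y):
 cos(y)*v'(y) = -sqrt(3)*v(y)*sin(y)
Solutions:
 v(y) = C1*cos(y)^(sqrt(3))


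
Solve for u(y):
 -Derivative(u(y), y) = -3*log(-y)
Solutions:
 u(y) = C1 + 3*y*log(-y) - 3*y


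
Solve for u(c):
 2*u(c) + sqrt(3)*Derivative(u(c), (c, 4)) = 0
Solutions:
 u(c) = (C1*sin(2^(3/4)*3^(7/8)*c/6) + C2*cos(2^(3/4)*3^(7/8)*c/6))*exp(-2^(3/4)*3^(7/8)*c/6) + (C3*sin(2^(3/4)*3^(7/8)*c/6) + C4*cos(2^(3/4)*3^(7/8)*c/6))*exp(2^(3/4)*3^(7/8)*c/6)


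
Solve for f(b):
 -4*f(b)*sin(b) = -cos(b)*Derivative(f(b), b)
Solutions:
 f(b) = C1/cos(b)^4


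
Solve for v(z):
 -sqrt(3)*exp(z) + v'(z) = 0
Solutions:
 v(z) = C1 + sqrt(3)*exp(z)


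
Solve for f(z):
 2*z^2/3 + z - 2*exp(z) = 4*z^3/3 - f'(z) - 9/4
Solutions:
 f(z) = C1 + z^4/3 - 2*z^3/9 - z^2/2 - 9*z/4 + 2*exp(z)


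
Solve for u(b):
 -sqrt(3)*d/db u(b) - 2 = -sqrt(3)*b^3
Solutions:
 u(b) = C1 + b^4/4 - 2*sqrt(3)*b/3


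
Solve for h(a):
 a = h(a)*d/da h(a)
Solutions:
 h(a) = -sqrt(C1 + a^2)
 h(a) = sqrt(C1 + a^2)


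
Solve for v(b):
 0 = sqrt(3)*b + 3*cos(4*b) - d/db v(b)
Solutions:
 v(b) = C1 + sqrt(3)*b^2/2 + 3*sin(4*b)/4


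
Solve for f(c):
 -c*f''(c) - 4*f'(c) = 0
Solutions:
 f(c) = C1 + C2/c^3


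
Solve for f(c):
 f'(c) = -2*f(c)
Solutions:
 f(c) = C1*exp(-2*c)


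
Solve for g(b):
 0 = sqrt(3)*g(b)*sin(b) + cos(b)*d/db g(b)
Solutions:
 g(b) = C1*cos(b)^(sqrt(3))


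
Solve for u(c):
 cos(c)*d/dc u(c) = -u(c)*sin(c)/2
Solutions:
 u(c) = C1*sqrt(cos(c))


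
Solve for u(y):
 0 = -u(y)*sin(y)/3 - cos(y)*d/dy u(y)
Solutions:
 u(y) = C1*cos(y)^(1/3)


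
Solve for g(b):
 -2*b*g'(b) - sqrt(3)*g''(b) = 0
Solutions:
 g(b) = C1 + C2*erf(3^(3/4)*b/3)


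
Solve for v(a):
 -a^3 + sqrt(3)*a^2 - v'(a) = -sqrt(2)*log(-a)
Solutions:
 v(a) = C1 - a^4/4 + sqrt(3)*a^3/3 + sqrt(2)*a*log(-a) - sqrt(2)*a


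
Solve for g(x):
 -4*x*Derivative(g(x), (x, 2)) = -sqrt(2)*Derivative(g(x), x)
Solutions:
 g(x) = C1 + C2*x^(sqrt(2)/4 + 1)


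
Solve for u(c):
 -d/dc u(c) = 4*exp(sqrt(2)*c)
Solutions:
 u(c) = C1 - 2*sqrt(2)*exp(sqrt(2)*c)


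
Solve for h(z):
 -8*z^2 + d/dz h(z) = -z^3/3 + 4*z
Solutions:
 h(z) = C1 - z^4/12 + 8*z^3/3 + 2*z^2


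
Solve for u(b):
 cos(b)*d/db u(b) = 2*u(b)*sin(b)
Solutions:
 u(b) = C1/cos(b)^2


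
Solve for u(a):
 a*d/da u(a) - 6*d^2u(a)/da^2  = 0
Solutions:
 u(a) = C1 + C2*erfi(sqrt(3)*a/6)


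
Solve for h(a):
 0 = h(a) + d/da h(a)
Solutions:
 h(a) = C1*exp(-a)


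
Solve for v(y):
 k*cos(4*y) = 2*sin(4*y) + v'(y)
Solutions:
 v(y) = C1 + k*sin(4*y)/4 + cos(4*y)/2


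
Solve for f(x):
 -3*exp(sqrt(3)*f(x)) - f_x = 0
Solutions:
 f(x) = sqrt(3)*(2*log(1/(C1 + 3*x)) - log(3))/6


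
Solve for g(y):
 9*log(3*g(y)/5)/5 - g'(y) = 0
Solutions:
 -5*Integral(1/(log(_y) - log(5) + log(3)), (_y, g(y)))/9 = C1 - y


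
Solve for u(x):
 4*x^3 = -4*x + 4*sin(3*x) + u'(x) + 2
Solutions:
 u(x) = C1 + x^4 + 2*x^2 - 2*x + 4*cos(3*x)/3


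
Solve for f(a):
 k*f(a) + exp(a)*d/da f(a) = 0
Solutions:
 f(a) = C1*exp(k*exp(-a))


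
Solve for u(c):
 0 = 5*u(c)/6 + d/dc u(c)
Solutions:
 u(c) = C1*exp(-5*c/6)


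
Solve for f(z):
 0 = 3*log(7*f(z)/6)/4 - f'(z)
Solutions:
 4*Integral(1/(-log(_y) - log(7) + log(6)), (_y, f(z)))/3 = C1 - z


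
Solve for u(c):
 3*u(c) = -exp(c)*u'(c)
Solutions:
 u(c) = C1*exp(3*exp(-c))


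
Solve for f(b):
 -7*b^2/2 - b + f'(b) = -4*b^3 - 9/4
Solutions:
 f(b) = C1 - b^4 + 7*b^3/6 + b^2/2 - 9*b/4


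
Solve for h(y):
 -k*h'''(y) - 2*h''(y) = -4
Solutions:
 h(y) = C1 + C2*y + C3*exp(-2*y/k) + y^2


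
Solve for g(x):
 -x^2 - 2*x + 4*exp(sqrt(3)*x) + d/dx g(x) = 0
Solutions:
 g(x) = C1 + x^3/3 + x^2 - 4*sqrt(3)*exp(sqrt(3)*x)/3


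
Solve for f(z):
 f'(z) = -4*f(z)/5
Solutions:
 f(z) = C1*exp(-4*z/5)


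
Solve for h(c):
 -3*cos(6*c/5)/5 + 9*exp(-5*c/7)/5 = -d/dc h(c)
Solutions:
 h(c) = C1 + sin(6*c/5)/2 + 63*exp(-5*c/7)/25


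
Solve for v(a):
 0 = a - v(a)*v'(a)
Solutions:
 v(a) = -sqrt(C1 + a^2)
 v(a) = sqrt(C1 + a^2)


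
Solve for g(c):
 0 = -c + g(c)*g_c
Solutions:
 g(c) = -sqrt(C1 + c^2)
 g(c) = sqrt(C1 + c^2)


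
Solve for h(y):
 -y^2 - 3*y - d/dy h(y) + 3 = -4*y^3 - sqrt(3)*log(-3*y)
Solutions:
 h(y) = C1 + y^4 - y^3/3 - 3*y^2/2 + sqrt(3)*y*log(-y) + y*(-sqrt(3) + sqrt(3)*log(3) + 3)


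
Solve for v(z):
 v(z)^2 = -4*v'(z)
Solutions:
 v(z) = 4/(C1 + z)


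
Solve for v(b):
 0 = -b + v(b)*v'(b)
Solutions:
 v(b) = -sqrt(C1 + b^2)
 v(b) = sqrt(C1 + b^2)


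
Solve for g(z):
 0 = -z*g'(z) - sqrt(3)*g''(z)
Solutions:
 g(z) = C1 + C2*erf(sqrt(2)*3^(3/4)*z/6)


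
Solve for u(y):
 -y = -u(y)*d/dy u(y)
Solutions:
 u(y) = -sqrt(C1 + y^2)
 u(y) = sqrt(C1 + y^2)


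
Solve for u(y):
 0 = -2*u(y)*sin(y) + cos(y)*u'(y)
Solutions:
 u(y) = C1/cos(y)^2


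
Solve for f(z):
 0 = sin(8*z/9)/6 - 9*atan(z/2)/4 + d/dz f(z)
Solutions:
 f(z) = C1 + 9*z*atan(z/2)/4 - 9*log(z^2 + 4)/4 + 3*cos(8*z/9)/16


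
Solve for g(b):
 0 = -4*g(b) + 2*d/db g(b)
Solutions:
 g(b) = C1*exp(2*b)


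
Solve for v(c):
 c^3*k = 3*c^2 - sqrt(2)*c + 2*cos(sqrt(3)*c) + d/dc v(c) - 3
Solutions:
 v(c) = C1 + c^4*k/4 - c^3 + sqrt(2)*c^2/2 + 3*c - 2*sqrt(3)*sin(sqrt(3)*c)/3


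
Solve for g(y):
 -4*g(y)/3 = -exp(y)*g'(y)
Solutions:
 g(y) = C1*exp(-4*exp(-y)/3)


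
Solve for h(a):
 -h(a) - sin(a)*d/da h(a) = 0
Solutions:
 h(a) = C1*sqrt(cos(a) + 1)/sqrt(cos(a) - 1)


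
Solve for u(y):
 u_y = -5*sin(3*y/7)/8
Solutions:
 u(y) = C1 + 35*cos(3*y/7)/24


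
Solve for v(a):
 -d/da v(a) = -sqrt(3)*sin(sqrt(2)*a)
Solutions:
 v(a) = C1 - sqrt(6)*cos(sqrt(2)*a)/2


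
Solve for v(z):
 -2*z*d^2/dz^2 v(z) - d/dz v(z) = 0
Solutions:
 v(z) = C1 + C2*sqrt(z)


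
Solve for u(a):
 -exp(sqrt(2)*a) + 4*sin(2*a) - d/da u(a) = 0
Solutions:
 u(a) = C1 - sqrt(2)*exp(sqrt(2)*a)/2 - 2*cos(2*a)


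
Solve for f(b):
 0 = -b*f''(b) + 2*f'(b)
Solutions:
 f(b) = C1 + C2*b^3


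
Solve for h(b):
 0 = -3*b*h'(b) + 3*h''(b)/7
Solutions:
 h(b) = C1 + C2*erfi(sqrt(14)*b/2)


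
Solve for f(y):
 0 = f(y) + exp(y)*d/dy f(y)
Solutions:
 f(y) = C1*exp(exp(-y))


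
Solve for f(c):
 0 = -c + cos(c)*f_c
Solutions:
 f(c) = C1 + Integral(c/cos(c), c)


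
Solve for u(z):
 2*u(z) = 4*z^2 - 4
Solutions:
 u(z) = 2*z^2 - 2


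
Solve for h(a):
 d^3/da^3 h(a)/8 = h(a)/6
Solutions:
 h(a) = C3*exp(6^(2/3)*a/3) + (C1*sin(2^(2/3)*3^(1/6)*a/2) + C2*cos(2^(2/3)*3^(1/6)*a/2))*exp(-6^(2/3)*a/6)


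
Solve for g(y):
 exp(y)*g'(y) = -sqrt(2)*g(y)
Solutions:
 g(y) = C1*exp(sqrt(2)*exp(-y))


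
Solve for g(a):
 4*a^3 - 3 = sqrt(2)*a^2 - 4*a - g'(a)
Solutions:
 g(a) = C1 - a^4 + sqrt(2)*a^3/3 - 2*a^2 + 3*a


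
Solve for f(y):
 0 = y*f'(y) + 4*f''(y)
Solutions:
 f(y) = C1 + C2*erf(sqrt(2)*y/4)


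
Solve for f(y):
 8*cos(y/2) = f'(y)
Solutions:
 f(y) = C1 + 16*sin(y/2)


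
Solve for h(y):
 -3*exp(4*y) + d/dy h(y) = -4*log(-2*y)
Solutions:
 h(y) = C1 - 4*y*log(-y) + 4*y*(1 - log(2)) + 3*exp(4*y)/4


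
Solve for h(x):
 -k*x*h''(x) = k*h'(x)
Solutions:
 h(x) = C1 + C2*log(x)


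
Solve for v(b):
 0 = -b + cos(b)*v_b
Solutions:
 v(b) = C1 + Integral(b/cos(b), b)


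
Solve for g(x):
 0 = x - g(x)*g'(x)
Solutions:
 g(x) = -sqrt(C1 + x^2)
 g(x) = sqrt(C1 + x^2)


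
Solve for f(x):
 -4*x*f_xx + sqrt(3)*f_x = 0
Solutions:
 f(x) = C1 + C2*x^(sqrt(3)/4 + 1)


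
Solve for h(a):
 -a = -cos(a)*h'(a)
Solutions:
 h(a) = C1 + Integral(a/cos(a), a)


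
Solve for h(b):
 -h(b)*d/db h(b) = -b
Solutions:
 h(b) = -sqrt(C1 + b^2)
 h(b) = sqrt(C1 + b^2)


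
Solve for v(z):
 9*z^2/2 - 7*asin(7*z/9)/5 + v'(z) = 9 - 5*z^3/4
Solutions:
 v(z) = C1 - 5*z^4/16 - 3*z^3/2 + 7*z*asin(7*z/9)/5 + 9*z + sqrt(81 - 49*z^2)/5


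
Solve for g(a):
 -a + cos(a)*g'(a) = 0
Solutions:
 g(a) = C1 + Integral(a/cos(a), a)


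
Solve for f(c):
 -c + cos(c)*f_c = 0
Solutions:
 f(c) = C1 + Integral(c/cos(c), c)


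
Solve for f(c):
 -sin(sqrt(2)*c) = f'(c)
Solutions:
 f(c) = C1 + sqrt(2)*cos(sqrt(2)*c)/2


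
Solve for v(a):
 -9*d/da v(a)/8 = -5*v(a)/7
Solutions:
 v(a) = C1*exp(40*a/63)


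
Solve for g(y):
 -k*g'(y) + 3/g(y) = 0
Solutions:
 g(y) = -sqrt(C1 + 6*y/k)
 g(y) = sqrt(C1 + 6*y/k)


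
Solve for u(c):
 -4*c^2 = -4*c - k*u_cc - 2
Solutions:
 u(c) = C1 + C2*c + c^4/(3*k) - 2*c^3/(3*k) - c^2/k


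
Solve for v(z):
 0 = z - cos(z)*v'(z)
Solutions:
 v(z) = C1 + Integral(z/cos(z), z)


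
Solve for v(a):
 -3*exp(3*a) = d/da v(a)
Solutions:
 v(a) = C1 - exp(3*a)


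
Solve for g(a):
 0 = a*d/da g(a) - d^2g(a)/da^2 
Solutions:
 g(a) = C1 + C2*erfi(sqrt(2)*a/2)


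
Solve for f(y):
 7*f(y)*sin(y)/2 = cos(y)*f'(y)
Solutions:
 f(y) = C1/cos(y)^(7/2)


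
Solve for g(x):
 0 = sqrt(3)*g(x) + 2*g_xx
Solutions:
 g(x) = C1*sin(sqrt(2)*3^(1/4)*x/2) + C2*cos(sqrt(2)*3^(1/4)*x/2)


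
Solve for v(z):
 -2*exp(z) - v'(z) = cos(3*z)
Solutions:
 v(z) = C1 - 2*exp(z) - sin(3*z)/3


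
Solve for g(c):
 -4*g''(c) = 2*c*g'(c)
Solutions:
 g(c) = C1 + C2*erf(c/2)


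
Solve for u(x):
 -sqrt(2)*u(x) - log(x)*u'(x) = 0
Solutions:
 u(x) = C1*exp(-sqrt(2)*li(x))


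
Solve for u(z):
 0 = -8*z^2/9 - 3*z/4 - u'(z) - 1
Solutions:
 u(z) = C1 - 8*z^3/27 - 3*z^2/8 - z


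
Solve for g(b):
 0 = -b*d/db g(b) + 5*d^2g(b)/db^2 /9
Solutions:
 g(b) = C1 + C2*erfi(3*sqrt(10)*b/10)


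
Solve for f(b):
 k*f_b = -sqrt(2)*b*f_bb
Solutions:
 f(b) = C1 + b^(-sqrt(2)*re(k)/2 + 1)*(C2*sin(sqrt(2)*log(b)*Abs(im(k))/2) + C3*cos(sqrt(2)*log(b)*im(k)/2))


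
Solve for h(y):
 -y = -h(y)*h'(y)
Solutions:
 h(y) = -sqrt(C1 + y^2)
 h(y) = sqrt(C1 + y^2)


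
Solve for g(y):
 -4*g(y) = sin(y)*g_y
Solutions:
 g(y) = C1*(cos(y)^2 + 2*cos(y) + 1)/(cos(y)^2 - 2*cos(y) + 1)


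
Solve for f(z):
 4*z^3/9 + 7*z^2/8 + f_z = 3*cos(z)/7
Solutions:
 f(z) = C1 - z^4/9 - 7*z^3/24 + 3*sin(z)/7


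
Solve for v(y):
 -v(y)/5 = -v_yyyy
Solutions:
 v(y) = C1*exp(-5^(3/4)*y/5) + C2*exp(5^(3/4)*y/5) + C3*sin(5^(3/4)*y/5) + C4*cos(5^(3/4)*y/5)


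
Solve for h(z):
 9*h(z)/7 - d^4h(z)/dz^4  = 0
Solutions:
 h(z) = C1*exp(-sqrt(3)*7^(3/4)*z/7) + C2*exp(sqrt(3)*7^(3/4)*z/7) + C3*sin(sqrt(3)*7^(3/4)*z/7) + C4*cos(sqrt(3)*7^(3/4)*z/7)


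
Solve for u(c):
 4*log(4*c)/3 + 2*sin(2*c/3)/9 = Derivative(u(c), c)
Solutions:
 u(c) = C1 + 4*c*log(c)/3 - 4*c/3 + 8*c*log(2)/3 - cos(2*c/3)/3


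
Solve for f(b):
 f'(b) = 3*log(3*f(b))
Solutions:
 -Integral(1/(log(_y) + log(3)), (_y, f(b)))/3 = C1 - b


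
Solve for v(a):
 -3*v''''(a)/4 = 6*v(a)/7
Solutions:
 v(a) = (C1*sin(2^(1/4)*7^(3/4)*a/7) + C2*cos(2^(1/4)*7^(3/4)*a/7))*exp(-2^(1/4)*7^(3/4)*a/7) + (C3*sin(2^(1/4)*7^(3/4)*a/7) + C4*cos(2^(1/4)*7^(3/4)*a/7))*exp(2^(1/4)*7^(3/4)*a/7)


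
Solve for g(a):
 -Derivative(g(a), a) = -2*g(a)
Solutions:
 g(a) = C1*exp(2*a)


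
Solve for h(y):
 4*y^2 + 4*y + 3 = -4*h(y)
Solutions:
 h(y) = -y^2 - y - 3/4


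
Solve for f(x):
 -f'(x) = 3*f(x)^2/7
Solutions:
 f(x) = 7/(C1 + 3*x)


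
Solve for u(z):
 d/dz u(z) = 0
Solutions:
 u(z) = C1


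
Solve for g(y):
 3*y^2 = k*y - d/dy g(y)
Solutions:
 g(y) = C1 + k*y^2/2 - y^3


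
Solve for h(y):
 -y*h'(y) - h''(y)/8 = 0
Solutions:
 h(y) = C1 + C2*erf(2*y)


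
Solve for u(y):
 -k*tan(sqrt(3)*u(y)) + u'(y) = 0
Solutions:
 u(y) = sqrt(3)*(pi - asin(C1*exp(sqrt(3)*k*y)))/3
 u(y) = sqrt(3)*asin(C1*exp(sqrt(3)*k*y))/3


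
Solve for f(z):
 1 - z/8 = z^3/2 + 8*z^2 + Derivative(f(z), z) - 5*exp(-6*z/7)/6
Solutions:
 f(z) = C1 - z^4/8 - 8*z^3/3 - z^2/16 + z - 35*exp(-6*z/7)/36


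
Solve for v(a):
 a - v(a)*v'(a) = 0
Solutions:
 v(a) = -sqrt(C1 + a^2)
 v(a) = sqrt(C1 + a^2)


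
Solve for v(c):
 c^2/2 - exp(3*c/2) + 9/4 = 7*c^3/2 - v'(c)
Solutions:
 v(c) = C1 + 7*c^4/8 - c^3/6 - 9*c/4 + 2*exp(3*c/2)/3


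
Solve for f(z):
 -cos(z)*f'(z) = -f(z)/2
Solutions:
 f(z) = C1*(sin(z) + 1)^(1/4)/(sin(z) - 1)^(1/4)


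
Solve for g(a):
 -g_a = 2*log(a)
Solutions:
 g(a) = C1 - 2*a*log(a) + 2*a


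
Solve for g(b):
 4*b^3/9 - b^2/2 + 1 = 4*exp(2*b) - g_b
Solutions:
 g(b) = C1 - b^4/9 + b^3/6 - b + 2*exp(2*b)


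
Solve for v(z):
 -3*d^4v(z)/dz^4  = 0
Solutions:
 v(z) = C1 + C2*z + C3*z^2 + C4*z^3


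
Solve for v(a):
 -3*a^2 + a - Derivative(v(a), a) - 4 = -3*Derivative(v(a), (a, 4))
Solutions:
 v(a) = C1 + C4*exp(3^(2/3)*a/3) - a^3 + a^2/2 - 4*a + (C2*sin(3^(1/6)*a/2) + C3*cos(3^(1/6)*a/2))*exp(-3^(2/3)*a/6)


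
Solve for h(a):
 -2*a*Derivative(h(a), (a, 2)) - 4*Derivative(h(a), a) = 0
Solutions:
 h(a) = C1 + C2/a


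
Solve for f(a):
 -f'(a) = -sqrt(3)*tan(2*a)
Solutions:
 f(a) = C1 - sqrt(3)*log(cos(2*a))/2


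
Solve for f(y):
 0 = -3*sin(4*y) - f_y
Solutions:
 f(y) = C1 + 3*cos(4*y)/4


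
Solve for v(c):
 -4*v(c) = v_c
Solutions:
 v(c) = C1*exp(-4*c)


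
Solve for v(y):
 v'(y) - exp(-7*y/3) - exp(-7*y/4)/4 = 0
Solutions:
 v(y) = C1 - 3*exp(-7*y/3)/7 - exp(-7*y/4)/7


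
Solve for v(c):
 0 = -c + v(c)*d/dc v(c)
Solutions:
 v(c) = -sqrt(C1 + c^2)
 v(c) = sqrt(C1 + c^2)


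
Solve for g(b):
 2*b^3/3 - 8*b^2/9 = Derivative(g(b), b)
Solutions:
 g(b) = C1 + b^4/6 - 8*b^3/27


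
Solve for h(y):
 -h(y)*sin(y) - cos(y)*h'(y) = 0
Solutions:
 h(y) = C1*cos(y)


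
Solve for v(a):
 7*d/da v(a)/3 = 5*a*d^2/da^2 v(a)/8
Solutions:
 v(a) = C1 + C2*a^(71/15)
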